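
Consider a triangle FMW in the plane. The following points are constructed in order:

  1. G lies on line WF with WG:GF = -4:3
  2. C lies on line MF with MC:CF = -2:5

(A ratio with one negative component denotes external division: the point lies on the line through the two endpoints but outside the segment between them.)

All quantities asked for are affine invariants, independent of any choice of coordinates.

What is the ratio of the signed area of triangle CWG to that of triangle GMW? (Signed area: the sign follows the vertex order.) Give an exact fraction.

[CWG]:[GMW] = 5/3

Assign F = (0, 0), M = (1, 0), W = (0, 1) — the answer is frame-independent, so this choice is without loss of generality.
1. G lies on line WF with WG:GF = -4:3 ⇒ G = (0, -3)
2. C lies on line MF with MC:CF = -2:5 ⇒ C = (5/3, 0)
2·[CWG] = 20/3, 2·[GMW] = 4
[CWG]:[GMW] = 20/3:4 = 5/3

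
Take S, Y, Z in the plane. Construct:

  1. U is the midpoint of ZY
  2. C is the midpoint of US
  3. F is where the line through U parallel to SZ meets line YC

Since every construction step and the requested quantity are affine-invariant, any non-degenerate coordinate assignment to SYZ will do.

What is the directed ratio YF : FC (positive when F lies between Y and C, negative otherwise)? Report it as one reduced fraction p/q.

Choose coordinates S = (0, 0), Y = (1, 0), Z = (0, 1).
1. U is the midpoint of ZY ⇒ U = (1/2, 1/2)
2. C is the midpoint of US ⇒ C = (1/4, 1/4)
3. F is where the line through U parallel to SZ meets line YC ⇒ F = (1/2, 1/6)
F = Y + t·(C−Y) with t = 2/3, so YF:FC = t:(1−t) = 2/3:1/3

YF:FC = 2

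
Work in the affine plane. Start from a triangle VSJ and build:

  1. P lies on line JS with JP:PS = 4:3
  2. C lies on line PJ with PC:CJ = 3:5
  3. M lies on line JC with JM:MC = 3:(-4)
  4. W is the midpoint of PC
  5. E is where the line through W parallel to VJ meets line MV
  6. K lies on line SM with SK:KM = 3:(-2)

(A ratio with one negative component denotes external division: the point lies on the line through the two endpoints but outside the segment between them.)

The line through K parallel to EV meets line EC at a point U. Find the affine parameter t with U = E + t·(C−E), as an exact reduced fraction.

t = -29/10

Set V = (0, 0), S = (1, 0), J = (0, 1); any affine frame gives the same invariant.
1. P lies on line JS with JP:PS = 4:3 ⇒ P = (4/7, 3/7)
2. C lies on line PJ with PC:CJ = 3:5 ⇒ C = (5/14, 9/14)
3. M lies on line JC with JM:MC = 3:(-4) ⇒ M = (-15/14, 29/14)
4. W is the midpoint of PC ⇒ W = (13/28, 15/28)
5. E is where the line through W parallel to VJ meets line MV ⇒ E = (13/28, -377/420)
6. K lies on line SM with SK:KM = 3:(-2) ⇒ K = (-73/14, 87/14)
through K parallel to EV: direction (-13/28, 377/420); meets EC at U = (31/40, -1073/200)
U = E + t·(C−E) with t = -29/10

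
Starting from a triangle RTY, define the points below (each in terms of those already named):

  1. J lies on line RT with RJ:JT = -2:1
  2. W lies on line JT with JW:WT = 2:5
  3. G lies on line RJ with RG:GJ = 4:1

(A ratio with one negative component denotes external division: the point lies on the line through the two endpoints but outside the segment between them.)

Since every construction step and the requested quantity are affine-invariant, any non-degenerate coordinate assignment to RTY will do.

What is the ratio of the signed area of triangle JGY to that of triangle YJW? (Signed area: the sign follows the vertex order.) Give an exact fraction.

Choose coordinates R = (0, 0), T = (1, 0), Y = (0, 1).
1. J lies on line RT with RJ:JT = -2:1 ⇒ J = (2, 0)
2. W lies on line JT with JW:WT = 2:5 ⇒ W = (12/7, 0)
3. G lies on line RJ with RG:GJ = 4:1 ⇒ G = (8/5, 0)
2·[JGY] = -2/5, 2·[YJW] = -2/7
[JGY]:[YJW] = -2/5:-2/7 = 7/5

[JGY]:[YJW] = 7/5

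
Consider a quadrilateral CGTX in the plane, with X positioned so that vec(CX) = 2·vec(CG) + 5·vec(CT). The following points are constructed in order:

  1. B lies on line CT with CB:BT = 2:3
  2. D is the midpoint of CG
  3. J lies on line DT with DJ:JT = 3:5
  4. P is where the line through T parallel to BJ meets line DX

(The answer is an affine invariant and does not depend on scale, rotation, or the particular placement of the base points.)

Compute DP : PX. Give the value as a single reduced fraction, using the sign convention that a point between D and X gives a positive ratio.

Work in coordinates with C = (0, 0), G = (1, 0), T = (0, 1), X = (2, 5).
1. B lies on line CT with CB:BT = 2:3 ⇒ B = (0, 2/5)
2. D is the midpoint of CG ⇒ D = (1/2, 0)
3. J lies on line DT with DJ:JT = 3:5 ⇒ J = (5/16, 3/8)
4. P is where the line through T parallel to BJ meets line DX ⇒ P = (25/32, 15/16)
P = D + t·(X−D) with t = 3/16, so DP:PX = t:(1−t) = 3/16:13/16

DP:PX = 3/13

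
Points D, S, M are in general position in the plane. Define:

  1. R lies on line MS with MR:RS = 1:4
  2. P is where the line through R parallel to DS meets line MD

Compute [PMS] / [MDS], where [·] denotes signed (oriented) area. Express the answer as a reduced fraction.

[PMS]:[MDS] = -1/5

Assign D = (0, 0), S = (1, 0), M = (0, 1) — the answer is frame-independent, so this choice is without loss of generality.
1. R lies on line MS with MR:RS = 1:4 ⇒ R = (1/5, 4/5)
2. P is where the line through R parallel to DS meets line MD ⇒ P = (0, 4/5)
2·[PMS] = -1/5, 2·[MDS] = 1
[PMS]:[MDS] = -1/5:1 = -1/5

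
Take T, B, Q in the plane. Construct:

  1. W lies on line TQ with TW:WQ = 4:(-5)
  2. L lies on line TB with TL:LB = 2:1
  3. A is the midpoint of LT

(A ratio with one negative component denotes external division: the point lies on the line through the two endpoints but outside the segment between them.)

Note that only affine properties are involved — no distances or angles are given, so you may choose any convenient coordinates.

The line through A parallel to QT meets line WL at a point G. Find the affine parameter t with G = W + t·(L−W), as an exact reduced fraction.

Choose coordinates T = (0, 0), B = (1, 0), Q = (0, 1).
1. W lies on line TQ with TW:WQ = 4:(-5) ⇒ W = (0, -4)
2. L lies on line TB with TL:LB = 2:1 ⇒ L = (2/3, 0)
3. A is the midpoint of LT ⇒ A = (1/3, 0)
through A parallel to QT: direction (0, -1); meets WL at G = (1/3, -2)
G = W + t·(L−W) with t = 1/2

t = 1/2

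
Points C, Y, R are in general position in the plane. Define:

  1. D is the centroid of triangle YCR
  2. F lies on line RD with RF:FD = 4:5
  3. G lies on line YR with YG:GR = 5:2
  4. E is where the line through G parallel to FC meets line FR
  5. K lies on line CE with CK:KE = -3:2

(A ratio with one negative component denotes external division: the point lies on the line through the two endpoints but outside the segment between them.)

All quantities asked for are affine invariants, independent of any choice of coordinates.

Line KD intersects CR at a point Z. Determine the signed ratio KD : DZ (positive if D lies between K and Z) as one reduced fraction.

Choose coordinates C = (0, 0), Y = (1, 0), R = (0, 1).
1. D is the centroid of triangle YCR ⇒ D = (1/3, 1/3)
2. F lies on line RD with RF:FD = 4:5 ⇒ F = (4/27, 19/27)
3. G lies on line YR with YG:GR = 5:2 ⇒ G = (2/7, 5/7)
4. E is where the line through G parallel to FC meets line FR ⇒ E = (46/189, 97/189)
5. K lies on line CE with CK:KE = -3:2 ⇒ K = (46/63, 97/63)
line KD meets CR at Z = (0, -17/25)
D = K + t·(Z−K) with t = 25/46, so KD:DZ = 25/46:21/46

KD:DZ = 25/21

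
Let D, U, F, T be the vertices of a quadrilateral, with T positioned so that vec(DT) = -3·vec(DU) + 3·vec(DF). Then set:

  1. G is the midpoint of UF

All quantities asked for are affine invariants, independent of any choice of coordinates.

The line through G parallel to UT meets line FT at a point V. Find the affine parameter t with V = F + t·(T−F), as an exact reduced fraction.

Choose coordinates D = (0, 0), U = (1, 0), F = (0, 1), T = (-3, 3).
1. G is the midpoint of UF ⇒ G = (1/2, 1/2)
through G parallel to UT: direction (-4, 3); meets FT at V = (-3/2, 2)
V = F + t·(T−F) with t = 1/2

t = 1/2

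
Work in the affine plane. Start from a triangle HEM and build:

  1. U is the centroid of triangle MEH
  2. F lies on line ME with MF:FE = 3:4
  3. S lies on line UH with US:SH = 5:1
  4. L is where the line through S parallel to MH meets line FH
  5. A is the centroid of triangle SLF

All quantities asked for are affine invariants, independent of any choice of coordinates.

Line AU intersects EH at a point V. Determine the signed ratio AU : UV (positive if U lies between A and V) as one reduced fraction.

AU:UV = -113/378

Choose coordinates H = (0, 0), E = (1, 0), M = (0, 1).
1. U is the centroid of triangle MEH ⇒ U = (1/3, 1/3)
2. F lies on line ME with MF:FE = 3:4 ⇒ F = (3/7, 4/7)
3. S lies on line UH with US:SH = 5:1 ⇒ S = (1/18, 1/18)
4. L is where the line through S parallel to MH meets line FH ⇒ L = (1/18, 2/27)
5. A is the centroid of triangle SLF ⇒ A = (34/189, 265/1134)
line AU meets EH at V = (-61/339, 0)
U = A + t·(V−A) with t = -113/265, so AU:UV = -113/265:378/265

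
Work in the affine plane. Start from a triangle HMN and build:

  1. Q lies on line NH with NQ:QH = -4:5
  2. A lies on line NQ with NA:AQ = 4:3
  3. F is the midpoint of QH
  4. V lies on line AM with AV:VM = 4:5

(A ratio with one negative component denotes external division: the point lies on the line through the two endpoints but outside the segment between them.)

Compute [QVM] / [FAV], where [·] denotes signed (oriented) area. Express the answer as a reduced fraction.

Set H = (0, 0), M = (1, 0), N = (0, 1); any affine frame gives the same invariant.
1. Q lies on line NH with NQ:QH = -4:5 ⇒ Q = (0, 5)
2. A lies on line NQ with NA:AQ = 4:3 ⇒ A = (0, 23/7)
3. F is the midpoint of QH ⇒ F = (0, 5/2)
4. V lies on line AM with AV:VM = 4:5 ⇒ V = (4/9, 115/63)
2·[QVM] = 20/21, 2·[FAV] = -22/63
[QVM]:[FAV] = 20/21:-22/63 = -30/11

[QVM]:[FAV] = -30/11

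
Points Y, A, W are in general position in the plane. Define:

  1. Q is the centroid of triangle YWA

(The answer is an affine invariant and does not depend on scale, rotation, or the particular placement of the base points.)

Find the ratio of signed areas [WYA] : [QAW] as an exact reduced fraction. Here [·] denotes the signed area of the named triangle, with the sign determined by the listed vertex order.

Work in coordinates with Y = (0, 0), A = (1, 0), W = (0, 1).
1. Q is the centroid of triangle YWA ⇒ Q = (1/3, 1/3)
2·[WYA] = 1, 2·[QAW] = 1/3
[WYA]:[QAW] = 1:1/3 = 3

[WYA]:[QAW] = 3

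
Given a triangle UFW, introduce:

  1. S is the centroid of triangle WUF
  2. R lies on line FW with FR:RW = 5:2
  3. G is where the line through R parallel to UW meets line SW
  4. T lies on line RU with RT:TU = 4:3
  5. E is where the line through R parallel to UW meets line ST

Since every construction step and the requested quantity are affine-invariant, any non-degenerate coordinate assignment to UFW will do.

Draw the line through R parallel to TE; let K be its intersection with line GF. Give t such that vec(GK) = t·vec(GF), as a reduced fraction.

Assign U = (0, 0), F = (1, 0), W = (0, 1) — the answer is frame-independent, so this choice is without loss of generality.
1. S is the centroid of triangle WUF ⇒ S = (1/3, 1/3)
2. R lies on line FW with FR:RW = 5:2 ⇒ R = (2/7, 5/7)
3. G is where the line through R parallel to UW meets line SW ⇒ G = (2/7, 3/7)
4. T lies on line RU with RT:TU = 4:3 ⇒ T = (6/49, 15/49)
5. E is where the line through R parallel to UW meets line ST ⇒ E = (2/7, 71/217)
through R parallel to TE: direction (8/49, 32/1519); meets GF at K = (-12/113, 75/113)
K = G + t·(F−G) with t = -62/113

t = -62/113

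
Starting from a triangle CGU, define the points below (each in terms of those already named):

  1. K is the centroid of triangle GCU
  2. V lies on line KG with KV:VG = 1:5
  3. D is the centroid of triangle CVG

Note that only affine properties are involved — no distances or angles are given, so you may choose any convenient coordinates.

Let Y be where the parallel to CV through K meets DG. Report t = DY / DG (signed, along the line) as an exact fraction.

t = -4/5

Set C = (0, 0), G = (1, 0), U = (0, 1); any affine frame gives the same invariant.
1. K is the centroid of triangle GCU ⇒ K = (1/3, 1/3)
2. V lies on line KG with KV:VG = 1:5 ⇒ V = (4/9, 5/18)
3. D is the centroid of triangle CVG ⇒ D = (13/27, 5/54)
through K parallel to CV: direction (4/9, 5/18); meets DG at Y = (1/15, 1/6)
Y = D + t·(G−D) with t = -4/5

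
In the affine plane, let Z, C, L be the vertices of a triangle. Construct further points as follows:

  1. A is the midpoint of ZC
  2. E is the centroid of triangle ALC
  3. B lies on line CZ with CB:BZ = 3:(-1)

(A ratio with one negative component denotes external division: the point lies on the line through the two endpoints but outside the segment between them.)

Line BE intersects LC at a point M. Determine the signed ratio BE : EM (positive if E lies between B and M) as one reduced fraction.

BE:EM = 8

Choose coordinates Z = (0, 0), C = (1, 0), L = (0, 1).
1. A is the midpoint of ZC ⇒ A = (1/2, 0)
2. E is the centroid of triangle ALC ⇒ E = (1/2, 1/3)
3. B lies on line CZ with CB:BZ = 3:(-1) ⇒ B = (-1/2, 0)
line BE meets LC at M = (5/8, 3/8)
E = B + t·(M−B) with t = 8/9, so BE:EM = 8/9:1/9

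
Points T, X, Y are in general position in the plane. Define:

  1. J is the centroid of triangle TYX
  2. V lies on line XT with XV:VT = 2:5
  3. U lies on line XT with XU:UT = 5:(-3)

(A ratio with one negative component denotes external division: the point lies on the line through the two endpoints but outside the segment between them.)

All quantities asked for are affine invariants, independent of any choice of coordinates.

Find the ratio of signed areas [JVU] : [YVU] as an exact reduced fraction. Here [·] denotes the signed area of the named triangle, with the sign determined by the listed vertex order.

Work in coordinates with T = (0, 0), X = (1, 0), Y = (0, 1).
1. J is the centroid of triangle TYX ⇒ J = (1/3, 1/3)
2. V lies on line XT with XV:VT = 2:5 ⇒ V = (5/7, 0)
3. U lies on line XT with XU:UT = 5:(-3) ⇒ U = (-3/2, 0)
2·[JVU] = -31/42, 2·[YVU] = -31/14
[JVU]:[YVU] = -31/42:-31/14 = 1/3

[JVU]:[YVU] = 1/3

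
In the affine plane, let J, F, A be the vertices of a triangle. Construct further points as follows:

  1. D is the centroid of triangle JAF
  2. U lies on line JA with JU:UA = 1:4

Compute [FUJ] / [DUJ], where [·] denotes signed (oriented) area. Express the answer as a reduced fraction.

Choose coordinates J = (0, 0), F = (1, 0), A = (0, 1).
1. D is the centroid of triangle JAF ⇒ D = (1/3, 1/3)
2. U lies on line JA with JU:UA = 1:4 ⇒ U = (0, 1/5)
2·[FUJ] = 1/5, 2·[DUJ] = 1/15
[FUJ]:[DUJ] = 1/5:1/15 = 3

[FUJ]:[DUJ] = 3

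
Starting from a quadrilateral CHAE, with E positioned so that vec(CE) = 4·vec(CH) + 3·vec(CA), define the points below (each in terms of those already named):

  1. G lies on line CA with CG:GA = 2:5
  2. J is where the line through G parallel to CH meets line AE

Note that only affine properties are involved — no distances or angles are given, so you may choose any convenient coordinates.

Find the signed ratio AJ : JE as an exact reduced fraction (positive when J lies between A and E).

AJ:JE = -5/19

Set C = (0, 0), H = (1, 0), A = (0, 1), E = (4, 3); any affine frame gives the same invariant.
1. G lies on line CA with CG:GA = 2:5 ⇒ G = (0, 2/7)
2. J is where the line through G parallel to CH meets line AE ⇒ J = (-10/7, 2/7)
J = A + t·(E−A) with t = -5/14, so AJ:JE = t:(1−t) = -5/14:19/14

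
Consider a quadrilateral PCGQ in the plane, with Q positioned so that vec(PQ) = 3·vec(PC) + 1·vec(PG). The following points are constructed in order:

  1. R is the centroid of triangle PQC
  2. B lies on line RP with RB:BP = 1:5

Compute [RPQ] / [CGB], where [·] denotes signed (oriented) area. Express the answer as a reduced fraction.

Choose coordinates P = (0, 0), C = (1, 0), G = (0, 1), Q = (3, 1).
1. R is the centroid of triangle PQC ⇒ R = (4/3, 1/3)
2. B lies on line RP with RB:BP = 1:5 ⇒ B = (10/9, 5/18)
2·[RPQ] = -1/3, 2·[CGB] = -7/18
[RPQ]:[CGB] = -1/3:-7/18 = 6/7

[RPQ]:[CGB] = 6/7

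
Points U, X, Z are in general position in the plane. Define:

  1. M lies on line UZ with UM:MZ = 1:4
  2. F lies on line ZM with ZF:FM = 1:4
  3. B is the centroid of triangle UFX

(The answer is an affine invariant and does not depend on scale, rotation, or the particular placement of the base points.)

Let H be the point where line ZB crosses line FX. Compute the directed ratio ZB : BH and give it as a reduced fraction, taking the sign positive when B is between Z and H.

Set U = (0, 0), X = (1, 0), Z = (0, 1); any affine frame gives the same invariant.
1. M lies on line UZ with UM:MZ = 1:4 ⇒ M = (0, 1/5)
2. F lies on line ZM with ZF:FM = 1:4 ⇒ F = (0, 21/25)
3. B is the centroid of triangle UFX ⇒ B = (1/3, 7/25)
line ZB meets FX at H = (4/33, 203/275)
B = Z + t·(H−Z) with t = 11/4, so ZB:BH = 11/4:-7/4

ZB:BH = -11/7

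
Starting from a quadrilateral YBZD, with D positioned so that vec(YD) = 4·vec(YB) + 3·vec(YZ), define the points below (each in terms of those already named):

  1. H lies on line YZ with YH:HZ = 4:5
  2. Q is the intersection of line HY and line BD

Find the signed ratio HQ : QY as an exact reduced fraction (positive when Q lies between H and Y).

Choose coordinates Y = (0, 0), B = (1, 0), Z = (0, 1), D = (4, 3).
1. H lies on line YZ with YH:HZ = 4:5 ⇒ H = (0, 4/9)
2. Q is the intersection of line HY and line BD ⇒ Q = (0, -1)
Q = H + t·(Y−H) with t = 13/4, so HQ:QY = t:(1−t) = 13/4:-9/4

HQ:QY = -13/9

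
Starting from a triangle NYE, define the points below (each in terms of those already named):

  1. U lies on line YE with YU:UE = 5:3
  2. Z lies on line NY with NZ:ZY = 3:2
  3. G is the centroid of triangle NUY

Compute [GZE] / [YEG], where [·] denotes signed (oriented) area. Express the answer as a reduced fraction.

[GZE]:[YEG] = 1/20

Set N = (0, 0), Y = (1, 0), E = (0, 1); any affine frame gives the same invariant.
1. U lies on line YE with YU:UE = 5:3 ⇒ U = (3/8, 5/8)
2. Z lies on line NY with NZ:ZY = 3:2 ⇒ Z = (3/5, 0)
3. G is the centroid of triangle NUY ⇒ G = (11/24, 5/24)
2·[GZE] = 1/60, 2·[YEG] = 1/3
[GZE]:[YEG] = 1/60:1/3 = 1/20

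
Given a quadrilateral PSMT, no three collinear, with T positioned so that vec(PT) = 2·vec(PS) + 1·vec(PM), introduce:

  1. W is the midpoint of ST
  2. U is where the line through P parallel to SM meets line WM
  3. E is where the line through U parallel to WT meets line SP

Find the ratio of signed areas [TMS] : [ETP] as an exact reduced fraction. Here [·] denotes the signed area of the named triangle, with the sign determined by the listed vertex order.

Assign P = (0, 0), S = (1, 0), M = (0, 1), T = (2, 1) — the answer is frame-independent, so this choice is without loss of generality.
1. W is the midpoint of ST ⇒ W = (3/2, 1/2)
2. U is where the line through P parallel to SM meets line WM ⇒ U = (-3/2, 3/2)
3. E is where the line through U parallel to WT meets line SP ⇒ E = (-3, 0)
2·[TMS] = 2, 2·[ETP] = -3
[TMS]:[ETP] = 2:-3 = -2/3

[TMS]:[ETP] = -2/3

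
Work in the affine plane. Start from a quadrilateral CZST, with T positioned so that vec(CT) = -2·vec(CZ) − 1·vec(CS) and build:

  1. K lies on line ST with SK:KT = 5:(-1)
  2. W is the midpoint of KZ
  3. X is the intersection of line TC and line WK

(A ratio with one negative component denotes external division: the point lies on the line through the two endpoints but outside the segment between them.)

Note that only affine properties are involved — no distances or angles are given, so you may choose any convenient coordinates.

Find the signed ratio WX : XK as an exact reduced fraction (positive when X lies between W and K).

WX:XK = -3/2

Set C = (0, 0), Z = (1, 0), S = (0, 1), T = (-2, -1); any affine frame gives the same invariant.
1. K lies on line ST with SK:KT = 5:(-1) ⇒ K = (-5/2, -3/2)
2. W is the midpoint of KZ ⇒ W = (-3/4, -3/4)
3. X is the intersection of line TC and line WK ⇒ X = (-6, -3)
X = W + t·(K−W) with t = 3, so WX:XK = t:(1−t) = 3:-2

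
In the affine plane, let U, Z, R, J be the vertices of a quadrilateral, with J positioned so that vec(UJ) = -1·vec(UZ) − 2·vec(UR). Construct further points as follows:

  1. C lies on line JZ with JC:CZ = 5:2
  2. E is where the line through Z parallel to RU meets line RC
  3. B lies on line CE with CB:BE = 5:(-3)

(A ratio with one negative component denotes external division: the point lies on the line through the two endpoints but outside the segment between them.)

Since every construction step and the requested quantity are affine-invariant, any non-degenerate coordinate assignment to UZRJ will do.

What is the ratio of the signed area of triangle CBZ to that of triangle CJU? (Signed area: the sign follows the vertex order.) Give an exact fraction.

Work in coordinates with U = (0, 0), Z = (1, 0), R = (0, 1), J = (-1, -2).
1. C lies on line JZ with JC:CZ = 5:2 ⇒ C = (3/7, -4/7)
2. E is where the line through Z parallel to RU meets line RC ⇒ E = (1, -8/3)
3. B lies on line CE with CB:BE = 5:(-3) ⇒ B = (13/7, -122/21)
2·[CBZ] = 80/21, 2·[CJU] = -10/7
[CBZ]:[CJU] = 80/21:-10/7 = -8/3

[CBZ]:[CJU] = -8/3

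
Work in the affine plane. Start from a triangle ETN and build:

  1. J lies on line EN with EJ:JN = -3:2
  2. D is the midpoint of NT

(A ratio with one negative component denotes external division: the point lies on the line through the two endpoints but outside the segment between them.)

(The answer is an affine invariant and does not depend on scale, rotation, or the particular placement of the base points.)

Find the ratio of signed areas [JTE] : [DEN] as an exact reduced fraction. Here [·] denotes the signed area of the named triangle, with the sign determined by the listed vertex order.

[JTE]:[DEN] = 6

Set E = (0, 0), T = (1, 0), N = (0, 1); any affine frame gives the same invariant.
1. J lies on line EN with EJ:JN = -3:2 ⇒ J = (0, 3)
2. D is the midpoint of NT ⇒ D = (1/2, 1/2)
2·[JTE] = -3, 2·[DEN] = -1/2
[JTE]:[DEN] = -3:-1/2 = 6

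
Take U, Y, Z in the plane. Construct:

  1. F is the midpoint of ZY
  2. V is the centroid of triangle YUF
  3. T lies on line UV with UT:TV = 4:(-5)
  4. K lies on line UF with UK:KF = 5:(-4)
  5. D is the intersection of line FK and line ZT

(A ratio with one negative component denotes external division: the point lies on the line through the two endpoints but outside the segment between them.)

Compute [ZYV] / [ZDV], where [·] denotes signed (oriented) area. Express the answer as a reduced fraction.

[ZYV]:[ZDV] = 2/45

Work in coordinates with U = (0, 0), Y = (1, 0), Z = (0, 1).
1. F is the midpoint of ZY ⇒ F = (1/2, 1/2)
2. V is the centroid of triangle YUF ⇒ V = (1/2, 1/6)
3. T lies on line UV with UT:TV = 4:(-5) ⇒ T = (-2, -2/3)
4. K lies on line UF with UK:KF = 5:(-4) ⇒ K = (5/2, 5/2)
5. D is the intersection of line FK and line ZT ⇒ D = (6, 6)
2·[ZYV] = -1/3, 2·[ZDV] = -15/2
[ZYV]:[ZDV] = -1/3:-15/2 = 2/45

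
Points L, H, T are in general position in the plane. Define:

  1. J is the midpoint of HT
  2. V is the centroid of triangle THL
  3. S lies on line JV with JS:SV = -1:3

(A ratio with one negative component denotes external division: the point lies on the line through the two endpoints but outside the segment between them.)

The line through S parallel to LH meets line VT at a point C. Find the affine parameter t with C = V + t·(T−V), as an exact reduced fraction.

Choose coordinates L = (0, 0), H = (1, 0), T = (0, 1).
1. J is the midpoint of HT ⇒ J = (1/2, 1/2)
2. V is the centroid of triangle THL ⇒ V = (1/3, 1/3)
3. S lies on line JV with JS:SV = -1:3 ⇒ S = (7/12, 7/12)
through S parallel to LH: direction (1, 0); meets VT at C = (5/24, 7/12)
C = V + t·(T−V) with t = 3/8

t = 3/8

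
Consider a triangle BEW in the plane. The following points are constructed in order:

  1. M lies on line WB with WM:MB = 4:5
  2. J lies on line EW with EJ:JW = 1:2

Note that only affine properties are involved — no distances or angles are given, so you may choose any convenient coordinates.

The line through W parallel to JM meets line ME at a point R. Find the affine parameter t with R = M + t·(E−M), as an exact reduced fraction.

t = -2

Choose coordinates B = (0, 0), E = (1, 0), W = (0, 1).
1. M lies on line WB with WM:MB = 4:5 ⇒ M = (0, 5/9)
2. J lies on line EW with EJ:JW = 1:2 ⇒ J = (2/3, 1/3)
through W parallel to JM: direction (-2/3, 2/9); meets ME at R = (-2, 5/3)
R = M + t·(E−M) with t = -2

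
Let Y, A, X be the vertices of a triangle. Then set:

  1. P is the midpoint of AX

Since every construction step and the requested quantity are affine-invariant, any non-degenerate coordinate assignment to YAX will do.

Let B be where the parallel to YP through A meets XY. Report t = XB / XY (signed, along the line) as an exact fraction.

t = 2

Choose coordinates Y = (0, 0), A = (1, 0), X = (0, 1).
1. P is the midpoint of AX ⇒ P = (1/2, 1/2)
through A parallel to YP: direction (1/2, 1/2); meets XY at B = (0, -1)
B = X + t·(Y−X) with t = 2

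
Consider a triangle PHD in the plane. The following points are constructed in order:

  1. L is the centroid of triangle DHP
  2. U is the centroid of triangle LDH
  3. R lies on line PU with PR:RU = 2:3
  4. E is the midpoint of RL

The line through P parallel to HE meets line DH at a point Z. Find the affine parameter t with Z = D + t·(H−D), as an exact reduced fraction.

Set P = (0, 0), H = (1, 0), D = (0, 1); any affine frame gives the same invariant.
1. L is the centroid of triangle DHP ⇒ L = (1/3, 1/3)
2. U is the centroid of triangle LDH ⇒ U = (4/9, 4/9)
3. R lies on line PU with PR:RU = 2:3 ⇒ R = (8/45, 8/45)
4. E is the midpoint of RL ⇒ E = (23/90, 23/90)
through P parallel to HE: direction (-67/90, 23/90); meets DH at Z = (67/44, -23/44)
Z = D + t·(H−D) with t = 67/44

t = 67/44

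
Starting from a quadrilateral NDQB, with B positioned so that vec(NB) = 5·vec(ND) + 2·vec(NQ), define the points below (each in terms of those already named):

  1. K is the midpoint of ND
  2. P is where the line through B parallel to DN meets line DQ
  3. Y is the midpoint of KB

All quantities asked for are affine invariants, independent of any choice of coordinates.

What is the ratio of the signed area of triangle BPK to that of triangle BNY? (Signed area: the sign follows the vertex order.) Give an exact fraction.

Choose coordinates N = (0, 0), D = (1, 0), Q = (0, 1), B = (5, 2).
1. K is the midpoint of ND ⇒ K = (1/2, 0)
2. P is where the line through B parallel to DN meets line DQ ⇒ P = (-1, 2)
3. Y is the midpoint of KB ⇒ Y = (11/4, 1)
2·[BPK] = 12, 2·[BNY] = 1/2
[BPK]:[BNY] = 12:1/2 = 24

[BPK]:[BNY] = 24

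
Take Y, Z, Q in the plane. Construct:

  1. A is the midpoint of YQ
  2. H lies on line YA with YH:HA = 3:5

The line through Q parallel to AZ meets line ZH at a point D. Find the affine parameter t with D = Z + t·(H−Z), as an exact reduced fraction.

t = -8/5

Work in coordinates with Y = (0, 0), Z = (1, 0), Q = (0, 1).
1. A is the midpoint of YQ ⇒ A = (0, 1/2)
2. H lies on line YA with YH:HA = 3:5 ⇒ H = (0, 3/16)
through Q parallel to AZ: direction (1, -1/2); meets ZH at D = (13/5, -3/10)
D = Z + t·(H−Z) with t = -8/5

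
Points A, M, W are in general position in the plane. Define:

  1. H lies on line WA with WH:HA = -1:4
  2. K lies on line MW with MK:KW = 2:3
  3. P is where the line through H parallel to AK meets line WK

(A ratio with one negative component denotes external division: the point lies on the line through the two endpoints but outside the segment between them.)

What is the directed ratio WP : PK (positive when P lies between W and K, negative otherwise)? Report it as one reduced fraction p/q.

Set A = (0, 0), M = (1, 0), W = (0, 1); any affine frame gives the same invariant.
1. H lies on line WA with WH:HA = -1:4 ⇒ H = (0, 4/3)
2. K lies on line MW with MK:KW = 2:3 ⇒ K = (3/5, 2/5)
3. P is where the line through H parallel to AK meets line WK ⇒ P = (-1/5, 6/5)
P = W + t·(K−W) with t = -1/3, so WP:PK = t:(1−t) = -1/3:4/3

WP:PK = -1/4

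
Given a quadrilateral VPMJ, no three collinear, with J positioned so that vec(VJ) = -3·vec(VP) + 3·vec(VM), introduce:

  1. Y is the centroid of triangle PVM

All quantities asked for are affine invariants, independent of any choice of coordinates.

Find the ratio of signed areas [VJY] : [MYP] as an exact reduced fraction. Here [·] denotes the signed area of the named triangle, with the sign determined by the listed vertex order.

[VJY]:[MYP] = -6

Assign V = (0, 0), P = (1, 0), M = (0, 1), J = (-3, 3) — the answer is frame-independent, so this choice is without loss of generality.
1. Y is the centroid of triangle PVM ⇒ Y = (1/3, 1/3)
2·[VJY] = -2, 2·[MYP] = 1/3
[VJY]:[MYP] = -2:1/3 = -6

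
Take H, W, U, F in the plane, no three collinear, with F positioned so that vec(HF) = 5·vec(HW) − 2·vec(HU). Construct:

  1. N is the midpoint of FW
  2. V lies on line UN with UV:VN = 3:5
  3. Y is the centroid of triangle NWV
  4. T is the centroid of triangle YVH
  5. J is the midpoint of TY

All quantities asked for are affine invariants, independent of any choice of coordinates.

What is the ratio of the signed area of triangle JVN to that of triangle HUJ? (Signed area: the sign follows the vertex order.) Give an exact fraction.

Choose coordinates H = (0, 0), W = (1, 0), U = (0, 1), F = (5, -2).
1. N is the midpoint of FW ⇒ N = (3, -1)
2. V lies on line UN with UV:VN = 3:5 ⇒ V = (9/8, 1/4)
3. Y is the centroid of triangle NWV ⇒ Y = (41/24, -1/4)
4. T is the centroid of triangle YVH ⇒ T = (17/18, 0)
5. J is the midpoint of TY ⇒ J = (191/144, -1/8)
2·[JVN] = -65/144, 2·[HUJ] = -191/144
[JVN]:[HUJ] = -65/144:-191/144 = 65/191

[JVN]:[HUJ] = 65/191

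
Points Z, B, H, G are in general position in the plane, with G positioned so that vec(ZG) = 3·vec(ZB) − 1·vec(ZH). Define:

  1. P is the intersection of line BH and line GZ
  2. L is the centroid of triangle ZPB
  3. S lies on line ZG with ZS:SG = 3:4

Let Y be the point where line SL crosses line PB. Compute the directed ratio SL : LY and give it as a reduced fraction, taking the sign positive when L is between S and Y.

SL:LY = -4/7

Set Z = (0, 0), B = (1, 0), H = (0, 1), G = (3, -1); any affine frame gives the same invariant.
1. P is the intersection of line BH and line GZ ⇒ P = (3/2, -1/2)
2. L is the centroid of triangle ZPB ⇒ L = (5/6, -1/6)
3. S lies on line ZG with ZS:SG = 3:4 ⇒ S = (9/7, -3/7)
line SL meets PB at Y = (13/8, -5/8)
L = S + t·(Y−S) with t = -4/3, so SL:LY = -4/3:7/3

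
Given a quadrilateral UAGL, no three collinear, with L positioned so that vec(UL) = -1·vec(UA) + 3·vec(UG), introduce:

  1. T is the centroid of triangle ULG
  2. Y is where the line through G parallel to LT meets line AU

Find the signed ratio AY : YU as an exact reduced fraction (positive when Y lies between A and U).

AY:YU = 3/2

Assign U = (0, 0), A = (1, 0), G = (0, 1), L = (-1, 3) — the answer is frame-independent, so this choice is without loss of generality.
1. T is the centroid of triangle ULG ⇒ T = (-1/3, 4/3)
2. Y is where the line through G parallel to LT meets line AU ⇒ Y = (2/5, 0)
Y = A + t·(U−A) with t = 3/5, so AY:YU = t:(1−t) = 3/5:2/5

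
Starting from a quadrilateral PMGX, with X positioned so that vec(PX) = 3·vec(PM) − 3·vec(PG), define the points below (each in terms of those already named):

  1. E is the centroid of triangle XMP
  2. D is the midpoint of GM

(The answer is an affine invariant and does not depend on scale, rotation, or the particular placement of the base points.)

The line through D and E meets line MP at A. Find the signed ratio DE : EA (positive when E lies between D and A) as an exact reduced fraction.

Work in coordinates with P = (0, 0), M = (1, 0), G = (0, 1), X = (3, -3).
1. E is the centroid of triangle XMP ⇒ E = (4/3, -1)
2. D is the midpoint of GM ⇒ D = (1/2, 1/2)
line DE meets MP at A = (7/9, 0)
E = D + t·(A−D) with t = 3, so DE:EA = 3:-2

DE:EA = -3/2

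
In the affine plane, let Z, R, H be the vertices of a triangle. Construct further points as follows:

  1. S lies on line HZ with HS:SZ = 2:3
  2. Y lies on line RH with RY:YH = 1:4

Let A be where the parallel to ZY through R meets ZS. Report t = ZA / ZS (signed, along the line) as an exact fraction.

t = -5/12

Work in coordinates with Z = (0, 0), R = (1, 0), H = (0, 1).
1. S lies on line HZ with HS:SZ = 2:3 ⇒ S = (0, 3/5)
2. Y lies on line RH with RY:YH = 1:4 ⇒ Y = (4/5, 1/5)
through R parallel to ZY: direction (4/5, 1/5); meets ZS at A = (0, -1/4)
A = Z + t·(S−Z) with t = -5/12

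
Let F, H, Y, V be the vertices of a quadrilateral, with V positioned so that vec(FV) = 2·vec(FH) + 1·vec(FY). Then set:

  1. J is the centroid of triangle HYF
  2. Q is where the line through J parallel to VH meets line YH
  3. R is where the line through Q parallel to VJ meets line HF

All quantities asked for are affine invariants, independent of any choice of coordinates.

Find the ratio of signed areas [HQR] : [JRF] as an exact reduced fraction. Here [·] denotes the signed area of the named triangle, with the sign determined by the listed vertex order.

Choose coordinates F = (0, 0), H = (1, 0), Y = (0, 1), V = (2, 1).
1. J is the centroid of triangle HYF ⇒ J = (1/3, 1/3)
2. Q is where the line through J parallel to VH meets line YH ⇒ Q = (1/2, 1/2)
3. R is where the line through Q parallel to VJ meets line HF ⇒ R = (-3/4, 0)
2·[HQR] = 7/8, 2·[JRF] = 1/4
[HQR]:[JRF] = 7/8:1/4 = 7/2

[HQR]:[JRF] = 7/2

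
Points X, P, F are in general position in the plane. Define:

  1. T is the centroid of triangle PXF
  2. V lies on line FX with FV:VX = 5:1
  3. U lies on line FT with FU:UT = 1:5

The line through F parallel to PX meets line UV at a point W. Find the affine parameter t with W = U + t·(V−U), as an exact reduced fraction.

t = -2/13

Assign X = (0, 0), P = (1, 0), F = (0, 1) — the answer is frame-independent, so this choice is without loss of generality.
1. T is the centroid of triangle PXF ⇒ T = (1/3, 1/3)
2. V lies on line FX with FV:VX = 5:1 ⇒ V = (0, 1/6)
3. U lies on line FT with FU:UT = 1:5 ⇒ U = (1/18, 8/9)
through F parallel to PX: direction (-1, 0); meets UV at W = (5/78, 1)
W = U + t·(V−U) with t = -2/13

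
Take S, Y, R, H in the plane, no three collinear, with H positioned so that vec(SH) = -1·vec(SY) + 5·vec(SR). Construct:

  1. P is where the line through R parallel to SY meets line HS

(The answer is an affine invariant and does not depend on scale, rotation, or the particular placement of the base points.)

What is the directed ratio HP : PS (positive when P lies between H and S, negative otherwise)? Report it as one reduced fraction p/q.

HP:PS = 4

Work in coordinates with S = (0, 0), Y = (1, 0), R = (0, 1), H = (-1, 5).
1. P is where the line through R parallel to SY meets line HS ⇒ P = (-1/5, 1)
P = H + t·(S−H) with t = 4/5, so HP:PS = t:(1−t) = 4/5:1/5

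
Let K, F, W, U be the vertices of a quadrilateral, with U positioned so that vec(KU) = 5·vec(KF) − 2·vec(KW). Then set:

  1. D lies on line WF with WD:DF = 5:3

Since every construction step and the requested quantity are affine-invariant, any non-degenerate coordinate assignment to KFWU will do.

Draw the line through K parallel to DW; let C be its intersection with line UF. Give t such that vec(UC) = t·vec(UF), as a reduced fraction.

t = 3/2

Work in coordinates with K = (0, 0), F = (1, 0), W = (0, 1), U = (5, -2).
1. D lies on line WF with WD:DF = 5:3 ⇒ D = (5/8, 3/8)
through K parallel to DW: direction (-5/8, 5/8); meets UF at C = (-1, 1)
C = U + t·(F−U) with t = 3/2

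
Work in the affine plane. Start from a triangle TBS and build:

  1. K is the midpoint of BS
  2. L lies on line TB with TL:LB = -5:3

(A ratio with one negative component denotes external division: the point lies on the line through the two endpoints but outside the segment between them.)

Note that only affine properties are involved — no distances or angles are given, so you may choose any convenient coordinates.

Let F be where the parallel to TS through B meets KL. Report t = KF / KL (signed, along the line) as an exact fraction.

t = 1/4

Set T = (0, 0), B = (1, 0), S = (0, 1); any affine frame gives the same invariant.
1. K is the midpoint of BS ⇒ K = (1/2, 1/2)
2. L lies on line TB with TL:LB = -5:3 ⇒ L = (5/2, 0)
through B parallel to TS: direction (0, 1); meets KL at F = (1, 3/8)
F = K + t·(L−K) with t = 1/4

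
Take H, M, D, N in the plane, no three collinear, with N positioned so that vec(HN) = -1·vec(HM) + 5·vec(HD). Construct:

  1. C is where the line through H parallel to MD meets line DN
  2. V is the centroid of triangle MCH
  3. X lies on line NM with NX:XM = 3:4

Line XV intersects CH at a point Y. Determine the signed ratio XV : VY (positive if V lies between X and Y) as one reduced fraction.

XV:VY = 50/7

Choose coordinates H = (0, 0), M = (1, 0), D = (0, 1), N = (-1, 5).
1. C is where the line through H parallel to MD meets line DN ⇒ C = (1/3, -1/3)
2. V is the centroid of triangle MCH ⇒ V = (4/9, -1/9)
3. X lies on line NM with NX:XM = 3:4 ⇒ X = (-1/7, 20/7)
line XV meets CH at Y = (79/150, -79/150)
V = X + t·(Y−X) with t = 50/57, so XV:VY = 50/57:7/57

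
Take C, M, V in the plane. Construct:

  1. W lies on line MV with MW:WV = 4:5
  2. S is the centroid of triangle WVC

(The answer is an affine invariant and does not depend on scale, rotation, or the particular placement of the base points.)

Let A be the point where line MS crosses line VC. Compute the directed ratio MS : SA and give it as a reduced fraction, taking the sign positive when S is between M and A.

MS:SA = 22/5

Assign C = (0, 0), M = (1, 0), V = (0, 1) — the answer is frame-independent, so this choice is without loss of generality.
1. W lies on line MV with MW:WV = 4:5 ⇒ W = (5/9, 4/9)
2. S is the centroid of triangle WVC ⇒ S = (5/27, 13/27)
line MS meets VC at A = (0, 13/22)
S = M + t·(A−M) with t = 22/27, so MS:SA = 22/27:5/27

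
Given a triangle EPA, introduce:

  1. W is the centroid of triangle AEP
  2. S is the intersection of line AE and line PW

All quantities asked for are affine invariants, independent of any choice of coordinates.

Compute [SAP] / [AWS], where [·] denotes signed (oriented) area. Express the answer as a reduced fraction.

[SAP]:[AWS] = 3

Work in coordinates with E = (0, 0), P = (1, 0), A = (0, 1).
1. W is the centroid of triangle AEP ⇒ W = (1/3, 1/3)
2. S is the intersection of line AE and line PW ⇒ S = (0, 1/2)
2·[SAP] = -1/2, 2·[AWS] = -1/6
[SAP]:[AWS] = -1/2:-1/6 = 3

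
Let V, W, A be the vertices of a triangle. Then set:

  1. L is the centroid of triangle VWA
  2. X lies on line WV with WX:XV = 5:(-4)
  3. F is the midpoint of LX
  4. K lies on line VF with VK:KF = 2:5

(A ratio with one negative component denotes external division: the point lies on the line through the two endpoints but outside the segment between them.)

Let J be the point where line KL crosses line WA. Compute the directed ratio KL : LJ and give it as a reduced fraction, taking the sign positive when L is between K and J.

KL:LJ = 24/7

Work in coordinates with V = (0, 0), W = (1, 0), A = (0, 1).
1. L is the centroid of triangle VWA ⇒ L = (1/3, 1/3)
2. X lies on line WV with WX:XV = 5:(-4) ⇒ X = (-4, 0)
3. F is the midpoint of LX ⇒ F = (-11/6, 1/6)
4. K lies on line VF with VK:KF = 2:5 ⇒ K = (-11/21, 1/21)
line KL meets WA at J = (7/12, 5/12)
L = K + t·(J−K) with t = 24/31, so KL:LJ = 24/31:7/31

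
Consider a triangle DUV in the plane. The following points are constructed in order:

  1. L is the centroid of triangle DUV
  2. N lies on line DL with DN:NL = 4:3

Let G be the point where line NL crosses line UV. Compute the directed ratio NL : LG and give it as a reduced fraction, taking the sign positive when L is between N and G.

Work in coordinates with D = (0, 0), U = (1, 0), V = (0, 1).
1. L is the centroid of triangle DUV ⇒ L = (1/3, 1/3)
2. N lies on line DL with DN:NL = 4:3 ⇒ N = (4/21, 4/21)
line NL meets UV at G = (1/2, 1/2)
L = N + t·(G−N) with t = 6/13, so NL:LG = 6/13:7/13

NL:LG = 6/7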